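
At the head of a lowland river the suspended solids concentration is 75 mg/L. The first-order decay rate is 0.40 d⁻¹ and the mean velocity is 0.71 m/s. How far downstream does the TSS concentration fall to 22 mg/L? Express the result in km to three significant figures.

188 km

From C = C₀·e^(−kt), t = ln(C₀/C)/k = ln(75/22)/0.40 = 1.226/0.40 = 3.066 d.
Distance = v·t = 0.71 m/s × 2.649e+05 s = 1.881e+05 m = 188.1 km.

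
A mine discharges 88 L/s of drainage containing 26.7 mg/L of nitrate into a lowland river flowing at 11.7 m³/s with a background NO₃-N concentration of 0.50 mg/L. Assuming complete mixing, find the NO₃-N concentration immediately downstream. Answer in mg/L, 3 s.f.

88 L/s = 0.088 m³/s.
Conservation of mass across the mixing zone: C = (0.088·26.7 + 11.7·0.5) / (0.088 + 11.7) = 8.2/11.79 = 0.6956 mg/L.

0.696 mg/L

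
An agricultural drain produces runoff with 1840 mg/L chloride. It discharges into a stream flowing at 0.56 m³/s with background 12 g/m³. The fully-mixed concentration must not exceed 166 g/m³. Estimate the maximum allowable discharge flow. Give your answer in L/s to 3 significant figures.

51.5 L/s

Mass balance at complete mixing: C_std·(Q_w + Q_r) = Q_w·C_e + Q_r·C_b.
Rearranging, Q_w = Q_r·(C_std − C_b)/(C_e − C_std) = 0.56·(166 − 12) / (1840 − 166) = 0.05152 m³/s.
= 51.52 L/s.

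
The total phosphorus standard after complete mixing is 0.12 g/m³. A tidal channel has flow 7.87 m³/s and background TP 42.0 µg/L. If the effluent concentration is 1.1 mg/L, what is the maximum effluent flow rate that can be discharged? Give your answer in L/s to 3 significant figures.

626 L/s

42.0 µg/L = 0.042 mg/L.
Mass balance at complete mixing: C_std·(Q_w + Q_r) = Q_w·C_e + Q_r·C_b.
Rearranging, Q_w = Q_r·(C_std − C_b)/(C_e − C_std) = 7.87·(0.12 − 0.042) / (1.1 − 0.12) = 0.6264 m³/s.
= 626.4 L/s.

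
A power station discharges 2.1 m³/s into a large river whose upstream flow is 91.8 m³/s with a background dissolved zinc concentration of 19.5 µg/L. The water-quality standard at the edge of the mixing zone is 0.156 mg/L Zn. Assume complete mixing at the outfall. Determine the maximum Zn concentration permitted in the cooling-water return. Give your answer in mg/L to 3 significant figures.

6.12 mg/L

19.5 µg/L = 0.0195 mg/L.
Mass balance: 0.156·93.9 = 2.1·Cₑ + 91.8·0.0195.
Cₑ = (14.65 − 1.79) / 2.1 = 6.123 mg/L.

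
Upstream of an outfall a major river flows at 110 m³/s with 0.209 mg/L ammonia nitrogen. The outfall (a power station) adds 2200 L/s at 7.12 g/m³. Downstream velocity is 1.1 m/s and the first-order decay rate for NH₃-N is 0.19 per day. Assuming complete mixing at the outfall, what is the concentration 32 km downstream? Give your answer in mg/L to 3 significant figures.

0.323 mg/L

2200 L/s = 2.2 m³/s.
After complete mixing, C₀ = (2.2·7.12 + 110·0.209) / 112.2 = 0.3445 mg/L.
Travel time t = 3.2e+04 m / 1.1 m/s = 2.909e+04 s = 0.3367 d.
C = 0.3445·exp(−0.19·0.3367) = 0.3445·0.938 = 0.3232 mg/L.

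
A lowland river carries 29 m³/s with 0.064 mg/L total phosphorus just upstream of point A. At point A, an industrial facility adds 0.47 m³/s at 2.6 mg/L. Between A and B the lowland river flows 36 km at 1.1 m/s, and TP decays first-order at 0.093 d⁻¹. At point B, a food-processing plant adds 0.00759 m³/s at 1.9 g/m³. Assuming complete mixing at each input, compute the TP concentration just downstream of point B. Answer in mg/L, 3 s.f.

0.101 mg/L

After input A: C = (29·0.064 + 0.47·2.6) / 29.47 = 0.1044 mg/L.
Over the 36 km reach to input B (t = 3.273e+04 s = 0.3788 d), decay gives C = 0.1044·exp(−0.093·0.3788) = 0.1008 mg/L.
After input B: C = (29.47·0.1008 + 0.00759·1.9) / 29.48 = 0.1013 mg/L.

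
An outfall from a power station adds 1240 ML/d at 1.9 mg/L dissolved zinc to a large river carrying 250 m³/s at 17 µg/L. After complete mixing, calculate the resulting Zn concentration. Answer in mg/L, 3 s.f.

0.119 mg/L

1240 ML/d = 14.35 m³/s.
17 µg/L = 0.017 mg/L.
By mass balance at complete mixing, C = (14.35·1.9 + 250·0.017) / (14.35 + 250) = 31.52/264.4 = 0.1192 mg/L.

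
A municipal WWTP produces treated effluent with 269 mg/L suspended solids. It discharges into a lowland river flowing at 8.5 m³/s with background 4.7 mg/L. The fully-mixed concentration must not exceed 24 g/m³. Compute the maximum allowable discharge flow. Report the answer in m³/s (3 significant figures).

0.670 m³/s

Mass balance at complete mixing: C_std·(Q_w + Q_r) = Q_w·C_e + Q_r·C_b.
Rearranging, Q_w = Q_r·(C_std − C_b)/(C_e − C_std) = 8.5·(24 − 4.7) / (269 − 24) = 0.6696 m³/s.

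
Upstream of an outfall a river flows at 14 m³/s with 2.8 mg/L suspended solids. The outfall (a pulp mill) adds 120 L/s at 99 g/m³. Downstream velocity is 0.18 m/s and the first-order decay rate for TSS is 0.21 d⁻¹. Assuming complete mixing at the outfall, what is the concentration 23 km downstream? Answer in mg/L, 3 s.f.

2.65 mg/L

120 L/s = 0.12 m³/s.
After complete mixing, C₀ = (0.12·99 + 14·2.8) / 14.12 = 3.618 mg/L.
Travel time t = 2.3e+04 m / 0.18 m/s = 1.278e+05 s = 1.479 d.
C = 3.618·exp(−0.21·1.479) = 3.618·0.733 = 2.652 mg/L.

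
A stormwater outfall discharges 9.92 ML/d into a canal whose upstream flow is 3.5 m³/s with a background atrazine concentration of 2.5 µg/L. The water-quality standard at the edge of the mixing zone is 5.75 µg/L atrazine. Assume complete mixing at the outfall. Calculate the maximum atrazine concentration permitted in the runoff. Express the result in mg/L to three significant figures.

9.92 ML/d = 0.1148 m³/s.
2.5 µg/L = 0.0025 mg/L.
5.75 µg/L = 0.00575 mg/L.
Mass balance: 0.00575·3.615 = 0.1148·Cₑ + 3.5·0.0025.
Cₑ = (0.02079 − 0.00875) / 0.1148 = 0.1048 mg/L.

0.105 mg/L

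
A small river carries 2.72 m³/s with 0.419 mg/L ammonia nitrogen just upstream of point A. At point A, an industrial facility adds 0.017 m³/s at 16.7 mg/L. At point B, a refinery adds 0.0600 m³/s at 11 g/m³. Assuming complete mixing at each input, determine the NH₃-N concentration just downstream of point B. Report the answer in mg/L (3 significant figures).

After input A: C = (2.72·0.419 + 0.017·16.7) / 2.737 = 0.5201 mg/L.
After input B: C = (2.737·0.5201 + 0.06·11) / 2.797 = 0.7449 mg/L.

0.745 mg/L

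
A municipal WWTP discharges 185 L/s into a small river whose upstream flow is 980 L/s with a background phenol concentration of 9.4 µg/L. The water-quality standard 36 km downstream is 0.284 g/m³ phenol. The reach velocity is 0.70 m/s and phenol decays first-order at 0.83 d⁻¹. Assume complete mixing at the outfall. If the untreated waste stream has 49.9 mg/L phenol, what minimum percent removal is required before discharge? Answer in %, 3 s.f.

94.2 %

185 L/s = 0.185 m³/s.
980 L/s = 0.98 m³/s.
9.4 µg/L = 0.0094 mg/L.
Travel time to the compliance point: t = 3.6e+04/0.70 = 5.143e+04 s = 0.5952 d; decay factor exp(−0.83·0.5952) = 0.6102.
So the concentration just after mixing may be at most 0.284/0.6102 = 0.4655 mg/L.
Mass balance: 0.4655·1.165 = 0.185·Cₑ + 0.98·0.0094.
Cₑ = (0.5423 − 0.009212) / 0.185 = 2.881 mg/L.
Required removal = 1 − 2.881/49.9 = 94.23 %.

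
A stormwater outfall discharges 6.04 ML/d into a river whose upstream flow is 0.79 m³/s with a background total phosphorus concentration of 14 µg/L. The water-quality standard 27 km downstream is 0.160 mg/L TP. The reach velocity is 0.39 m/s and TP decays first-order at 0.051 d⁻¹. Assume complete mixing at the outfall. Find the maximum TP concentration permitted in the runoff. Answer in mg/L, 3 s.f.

1.89 mg/L

6.04 ML/d = 0.06991 m³/s.
14 µg/L = 0.014 mg/L.
Travel time to the compliance point: t = 2.7e+04/0.39 = 6.923e+04 s = 0.8013 d; decay factor exp(−0.051·0.8013) = 0.96.
So the concentration just after mixing may be at most 0.16/0.96 = 0.1667 mg/L.
Mass balance: 0.1667·0.8599 = 0.06991·Cₑ + 0.79·0.014.
Cₑ = (0.1433 − 0.01106) / 0.06991 = 1.892 mg/L.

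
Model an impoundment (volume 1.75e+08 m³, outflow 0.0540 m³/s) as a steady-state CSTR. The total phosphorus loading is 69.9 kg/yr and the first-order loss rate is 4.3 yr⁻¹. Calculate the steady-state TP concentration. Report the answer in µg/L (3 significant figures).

Outflow Q = 0.0540 m³/s × 3.156e+07 s/yr = 1.704e+06 m³/yr.
Steady-state CSTR mass balance: W = Q·C + k·V·C, so C = W/(Q + kV).
Q + kV = 1.704e+06 + 4.3·1.75e+08 = 7.542e+08 m³/yr.
C = 69.9/7.542e+08 = 9.268e-08 kg/m³ = 9.268e-05 mg/L = 0.09268 µg/L.

0.0927 µg/L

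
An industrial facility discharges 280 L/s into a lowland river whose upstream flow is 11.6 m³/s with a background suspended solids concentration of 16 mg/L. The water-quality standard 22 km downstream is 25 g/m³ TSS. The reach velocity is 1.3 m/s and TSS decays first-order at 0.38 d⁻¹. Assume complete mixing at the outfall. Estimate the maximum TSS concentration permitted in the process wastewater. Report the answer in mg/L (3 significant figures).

280 L/s = 0.28 m³/s.
Travel time to the compliance point: t = 2.2e+04/1.3 = 1.692e+04 s = 0.1959 d; decay factor exp(−0.38·0.1959) = 0.9283.
So the concentration just after mixing may be at most 25/0.9283 = 26.93 mg/L.
Mass balance: 26.93·11.88 = 0.28·Cₑ + 11.6·16.
Cₑ = (319.9 − 185.6) / 0.28 = 479.8 mg/L.

480 mg/L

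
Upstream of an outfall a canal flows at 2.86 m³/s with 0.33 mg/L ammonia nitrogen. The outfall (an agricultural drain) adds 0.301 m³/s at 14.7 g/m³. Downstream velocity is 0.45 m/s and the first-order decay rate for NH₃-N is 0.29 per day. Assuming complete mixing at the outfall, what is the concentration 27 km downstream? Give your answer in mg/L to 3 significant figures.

After complete mixing, C₀ = (0.301·14.7 + 2.86·0.33) / 3.161 = 1.698 mg/L.
Travel time t = 2.7e+04 m / 0.45 m/s = 6e+04 s = 0.6944 d.
C = 1.698·exp(−0.29·0.6944) = 1.698·0.8176 = 1.389 mg/L.

1.39 mg/L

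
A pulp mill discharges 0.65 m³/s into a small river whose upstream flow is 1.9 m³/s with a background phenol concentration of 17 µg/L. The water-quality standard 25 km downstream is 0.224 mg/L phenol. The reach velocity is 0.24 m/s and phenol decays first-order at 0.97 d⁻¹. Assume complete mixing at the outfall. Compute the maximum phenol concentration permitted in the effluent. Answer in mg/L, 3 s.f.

2.78 mg/L

17 µg/L = 0.017 mg/L.
Travel time to the compliance point: t = 2.5e+04/0.24 = 1.042e+05 s = 1.206 d; decay factor exp(−0.97·1.206) = 0.3105.
So the concentration just after mixing may be at most 0.224/0.3105 = 0.7213 mg/L.
Mass balance: 0.7213·2.55 = 0.65·Cₑ + 1.9·0.017.
Cₑ = (1.839 − 0.0323) / 0.65 = 2.78 mg/L.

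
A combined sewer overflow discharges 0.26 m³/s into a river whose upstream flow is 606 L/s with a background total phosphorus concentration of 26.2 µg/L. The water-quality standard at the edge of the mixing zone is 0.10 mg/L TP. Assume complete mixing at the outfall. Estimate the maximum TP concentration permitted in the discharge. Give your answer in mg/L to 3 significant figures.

0.272 mg/L

606 L/s = 0.606 m³/s.
26.2 µg/L = 0.0262 mg/L.
Mass balance: 0.1·0.866 = 0.26·Cₑ + 0.606·0.0262.
Cₑ = (0.0866 − 0.01588) / 0.26 = 0.272 mg/L.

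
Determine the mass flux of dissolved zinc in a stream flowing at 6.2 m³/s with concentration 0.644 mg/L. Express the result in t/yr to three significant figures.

Mass flux = Q·C = 6.2 m³/s × 0.644 g/m³ = 3.993 g/s.
= 3.993 g/s × 31.56 = 126 t/yr.

126 t/yr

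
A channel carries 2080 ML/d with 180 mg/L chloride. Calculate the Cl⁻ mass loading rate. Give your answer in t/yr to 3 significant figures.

2080 ML/d = 24.07 m³/s.
Mass flux = Q·C = 24.07 m³/s × 180 g/m³ = 4333 g/s.
= 4333 g/s × 31.56 = 1.367e+05 t/yr.

137000 t/yr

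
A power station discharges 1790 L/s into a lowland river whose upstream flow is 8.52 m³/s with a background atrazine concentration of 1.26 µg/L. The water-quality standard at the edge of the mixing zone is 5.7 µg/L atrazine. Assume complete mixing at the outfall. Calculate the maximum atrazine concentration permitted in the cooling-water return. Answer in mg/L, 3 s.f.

1790 L/s = 1.79 m³/s.
1.26 µg/L = 0.00126 mg/L.
5.7 µg/L = 0.0057 mg/L.
Mass balance: 0.0057·10.31 = 1.79·Cₑ + 8.52·0.00126.
Cₑ = (0.05877 − 0.01074) / 1.79 = 0.02683 mg/L.

0.0268 mg/L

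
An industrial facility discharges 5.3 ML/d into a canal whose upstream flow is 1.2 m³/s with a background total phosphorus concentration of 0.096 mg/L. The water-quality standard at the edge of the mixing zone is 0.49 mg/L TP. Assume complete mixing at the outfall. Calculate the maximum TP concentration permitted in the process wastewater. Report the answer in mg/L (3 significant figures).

5.3 ML/d = 0.06134 m³/s.
Mass balance: 0.49·1.261 = 0.06134·Cₑ + 1.2·0.096.
Cₑ = (0.6181 − 0.1152) / 0.06134 = 8.198 mg/L.

8.20 mg/L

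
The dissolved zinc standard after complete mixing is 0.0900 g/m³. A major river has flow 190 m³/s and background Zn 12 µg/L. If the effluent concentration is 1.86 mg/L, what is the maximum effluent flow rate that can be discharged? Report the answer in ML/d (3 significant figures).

723 ML/d

12 µg/L = 0.012 mg/L.
Mass balance at complete mixing: C_std·(Q_w + Q_r) = Q_w·C_e + Q_r·C_b.
Rearranging, Q_w = Q_r·(C_std − C_b)/(C_e − C_std) = 190·(0.09 − 0.012) / (1.86 − 0.09) = 8.373 m³/s.
= 723.4 ML/d.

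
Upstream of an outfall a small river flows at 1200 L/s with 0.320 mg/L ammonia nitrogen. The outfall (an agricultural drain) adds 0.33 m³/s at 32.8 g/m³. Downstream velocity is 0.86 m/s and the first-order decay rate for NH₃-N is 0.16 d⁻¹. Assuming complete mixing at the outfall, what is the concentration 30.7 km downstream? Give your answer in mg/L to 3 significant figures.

1200 L/s = 1.2 m³/s.
After complete mixing, C₀ = (0.33·32.8 + 1.2·0.32) / 1.53 = 7.325 mg/L.
Travel time t = 3.07e+04 m / 0.86 m/s = 3.57e+04 s = 0.4132 d.
C = 7.325·exp(−0.16·0.4132) = 7.325·0.936 = 6.857 mg/L.

6.86 mg/L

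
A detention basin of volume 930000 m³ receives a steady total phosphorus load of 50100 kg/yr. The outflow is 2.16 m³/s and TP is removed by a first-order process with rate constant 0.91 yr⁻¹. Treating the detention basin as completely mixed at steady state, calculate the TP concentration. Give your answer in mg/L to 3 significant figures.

0.726 mg/L

Outflow Q = 2.16 m³/s × 3.156e+07 s/yr = 6.816e+07 m³/yr.
Steady-state CSTR mass balance: W = Q·C + k·V·C, so C = W/(Q + kV).
Q + kV = 6.816e+07 + 0.91·930000 = 6.901e+07 m³/yr.
C = 50100/6.901e+07 = 0.000726 kg/m³ = 0.726 mg/L.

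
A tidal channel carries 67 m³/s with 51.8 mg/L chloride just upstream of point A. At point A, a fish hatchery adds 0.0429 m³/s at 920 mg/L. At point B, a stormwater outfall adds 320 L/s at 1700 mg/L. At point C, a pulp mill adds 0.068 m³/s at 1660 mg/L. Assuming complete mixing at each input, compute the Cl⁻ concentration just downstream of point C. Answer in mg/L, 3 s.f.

61.8 mg/L

After input A: C = (67·51.8 + 0.0429·920) / 67.04 = 52.36 mg/L.
320 L/s = 0.32 m³/s.
After input B: C = (67.04·52.36 + 0.32·1700) / 67.36 = 60.18 mg/L.
After input C: C = (67.36·60.18 + 0.068·1660) / 67.43 = 61.8 mg/L.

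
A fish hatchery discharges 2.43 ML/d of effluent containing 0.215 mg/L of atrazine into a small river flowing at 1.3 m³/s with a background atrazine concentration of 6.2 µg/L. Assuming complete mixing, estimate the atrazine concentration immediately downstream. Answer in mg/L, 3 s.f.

2.43 ML/d = 0.02813 m³/s.
6.2 µg/L = 0.0062 mg/L.
Conservation of mass across the mixing zone: C = (0.02813·0.215 + 1.3·0.0062) / (0.02813 + 1.3) = 0.01411/1.328 = 0.01062 mg/L.

0.0106 mg/L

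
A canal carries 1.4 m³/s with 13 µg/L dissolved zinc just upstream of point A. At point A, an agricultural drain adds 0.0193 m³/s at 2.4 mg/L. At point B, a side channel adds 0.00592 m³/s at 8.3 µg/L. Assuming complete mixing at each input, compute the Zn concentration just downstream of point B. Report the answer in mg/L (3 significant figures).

13 µg/L = 0.013 mg/L.
After input A: C = (1.4·0.013 + 0.0193·2.4) / 1.419 = 0.04546 mg/L.
8.3 µg/L = 0.0083 mg/L.
After input B: C = (1.419·0.04546 + 0.00592·0.0083) / 1.425 = 0.0453 mg/L.

0.0453 mg/L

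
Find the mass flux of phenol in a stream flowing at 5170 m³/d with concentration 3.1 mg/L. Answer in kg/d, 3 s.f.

16.0 kg/d

5170 m³/d = 0.05984 m³/s.
Mass flux = Q·C = 0.05984 m³/s × 3.1 g/m³ = 0.1855 g/s.
= 0.1855 g/s × 86.4 = 16.03 kg/d.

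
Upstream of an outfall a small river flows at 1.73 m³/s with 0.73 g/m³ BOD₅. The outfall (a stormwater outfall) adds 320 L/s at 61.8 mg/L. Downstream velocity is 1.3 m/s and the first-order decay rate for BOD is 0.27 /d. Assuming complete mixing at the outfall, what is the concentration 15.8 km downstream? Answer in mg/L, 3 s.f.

320 L/s = 0.32 m³/s.
After complete mixing, C₀ = (0.32·61.8 + 1.73·0.73) / 2.05 = 10.26 mg/L.
Travel time t = 1.58e+04 m / 1.3 m/s = 1.215e+04 s = 0.1407 d.
C = 10.26·exp(−0.27·0.1407) = 10.26·0.9627 = 9.88 mg/L.

9.88 mg/L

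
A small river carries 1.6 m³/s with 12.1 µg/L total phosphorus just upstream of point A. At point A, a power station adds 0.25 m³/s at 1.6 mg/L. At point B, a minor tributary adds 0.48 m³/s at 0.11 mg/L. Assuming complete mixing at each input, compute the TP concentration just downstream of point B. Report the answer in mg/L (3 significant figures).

12.1 µg/L = 0.0121 mg/L.
After input A: C = (1.6·0.0121 + 0.25·1.6) / 1.85 = 0.2267 mg/L.
After input B: C = (1.85·0.2267 + 0.48·0.11) / 2.33 = 0.2026 mg/L.

0.203 mg/L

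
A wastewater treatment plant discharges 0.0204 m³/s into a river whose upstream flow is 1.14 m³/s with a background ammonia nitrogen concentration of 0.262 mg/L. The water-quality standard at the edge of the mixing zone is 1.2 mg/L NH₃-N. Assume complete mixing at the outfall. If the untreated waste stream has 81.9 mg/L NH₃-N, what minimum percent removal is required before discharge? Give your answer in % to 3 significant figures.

Mass balance: 1.2·1.16 = 0.0204·Cₑ + 1.14·0.262.
Cₑ = (1.392 − 0.2987) / 0.0204 = 53.62 mg/L.
Required removal = 1 − 53.62/81.9 = 34.53 %.

34.5 %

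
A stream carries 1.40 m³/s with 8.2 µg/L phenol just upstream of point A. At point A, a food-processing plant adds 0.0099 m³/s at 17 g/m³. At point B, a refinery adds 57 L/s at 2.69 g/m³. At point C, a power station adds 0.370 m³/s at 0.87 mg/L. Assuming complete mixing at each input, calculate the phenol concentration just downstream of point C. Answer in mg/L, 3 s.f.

0.357 mg/L

8.2 µg/L = 0.0082 mg/L.
After input A: C = (1.4·0.0082 + 0.0099·17) / 1.41 = 0.1275 mg/L.
57 L/s = 0.057 m³/s.
After input B: C = (1.41·0.1275 + 0.057·2.69) / 1.467 = 0.2271 mg/L.
After input C: C = (1.467·0.2271 + 0.37·0.87) / 1.837 = 0.3566 mg/L.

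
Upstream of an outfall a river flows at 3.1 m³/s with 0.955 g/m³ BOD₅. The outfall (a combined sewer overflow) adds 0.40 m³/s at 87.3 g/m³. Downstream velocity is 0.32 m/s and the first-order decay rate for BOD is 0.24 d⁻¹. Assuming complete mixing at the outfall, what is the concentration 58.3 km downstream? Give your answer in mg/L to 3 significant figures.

After complete mixing, C₀ = (0.4·87.3 + 3.1·0.955) / 3.5 = 10.82 mg/L.
Travel time t = 5.83e+04 m / 0.32 m/s = 1.822e+05 s = 2.109 d.
C = 10.82·exp(−0.24·2.109) = 10.82·0.6029 = 6.525 mg/L.

6.52 mg/L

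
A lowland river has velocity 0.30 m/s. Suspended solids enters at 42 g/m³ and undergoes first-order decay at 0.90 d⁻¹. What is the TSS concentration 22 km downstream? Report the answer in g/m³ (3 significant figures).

19.6 g/m³

Travel time t = 22 km / 0.30 m/s = 2.2e+04/0.30 = 7.333e+04 s = 0.8488 d.
First-order decay: C = 42·exp(−0.90·0.8488) = 42·0.4659 = 19.57 g/m³.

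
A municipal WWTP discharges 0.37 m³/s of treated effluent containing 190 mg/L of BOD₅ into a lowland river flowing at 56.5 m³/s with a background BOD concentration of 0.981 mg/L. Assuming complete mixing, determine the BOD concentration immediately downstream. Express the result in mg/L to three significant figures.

Flow-weighted mixing gives C = (0.37·190 + 56.5·0.981) / (0.37 + 56.5) = 125.7/56.87 = 2.211 mg/L.

2.21 mg/L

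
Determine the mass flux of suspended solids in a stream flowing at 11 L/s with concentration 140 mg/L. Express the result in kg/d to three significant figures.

11 L/s = 0.011 m³/s.
Mass flux = Q·C = 0.011 m³/s × 140 g/m³ = 1.54 g/s.
= 1.54 g/s × 86.4 = 133.1 kg/d.

133 kg/d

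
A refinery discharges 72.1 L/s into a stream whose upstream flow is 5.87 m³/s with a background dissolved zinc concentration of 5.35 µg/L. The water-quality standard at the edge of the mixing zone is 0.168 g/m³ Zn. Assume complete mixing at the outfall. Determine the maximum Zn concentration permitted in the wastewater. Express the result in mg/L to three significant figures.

13.4 mg/L

72.1 L/s = 0.0721 m³/s.
5.35 µg/L = 0.00535 mg/L.
Mass balance: 0.168·5.942 = 0.0721·Cₑ + 5.87·0.00535.
Cₑ = (0.9983 − 0.0314) / 0.0721 = 13.41 mg/L.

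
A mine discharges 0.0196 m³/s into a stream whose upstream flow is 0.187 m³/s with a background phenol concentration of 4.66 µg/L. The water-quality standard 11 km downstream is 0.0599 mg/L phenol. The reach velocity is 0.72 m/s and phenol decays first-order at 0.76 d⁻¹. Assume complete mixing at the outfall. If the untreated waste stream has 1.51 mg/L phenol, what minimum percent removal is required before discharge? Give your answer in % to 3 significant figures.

55.1 %

4.66 µg/L = 0.00466 mg/L.
Travel time to the compliance point: t = 1.1e+04/0.72 = 1.528e+04 s = 0.1768 d; decay factor exp(−0.76·0.1768) = 0.8743.
So the concentration just after mixing may be at most 0.0599/0.8743 = 0.06852 mg/L.
Mass balance: 0.06852·0.2066 = 0.0196·Cₑ + 0.187·0.00466.
Cₑ = (0.01416 − 0.0008714) / 0.0196 = 0.6778 mg/L.
Required removal = 1 − 0.6778/1.51 = 55.12 %.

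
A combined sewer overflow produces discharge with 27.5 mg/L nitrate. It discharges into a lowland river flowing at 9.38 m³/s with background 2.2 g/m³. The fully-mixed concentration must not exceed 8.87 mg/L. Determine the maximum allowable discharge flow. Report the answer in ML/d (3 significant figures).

Mass balance at complete mixing: C_std·(Q_w + Q_r) = Q_w·C_e + Q_r·C_b.
Rearranging, Q_w = Q_r·(C_std − C_b)/(C_e − C_std) = 9.38·(8.87 − 2.2) / (27.5 − 8.87) = 3.358 m³/s.
= 290.2 ML/d.

290 ML/d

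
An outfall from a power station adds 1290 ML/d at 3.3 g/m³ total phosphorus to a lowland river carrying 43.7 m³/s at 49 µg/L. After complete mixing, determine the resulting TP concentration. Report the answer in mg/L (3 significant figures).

0.877 mg/L

1290 ML/d = 14.93 m³/s.
49 µg/L = 0.049 mg/L.
Conservation of mass across the mixing zone: C = (14.93·3.3 + 43.7·0.049) / (14.93 + 43.7) = 51.41/58.63 = 0.8769 mg/L.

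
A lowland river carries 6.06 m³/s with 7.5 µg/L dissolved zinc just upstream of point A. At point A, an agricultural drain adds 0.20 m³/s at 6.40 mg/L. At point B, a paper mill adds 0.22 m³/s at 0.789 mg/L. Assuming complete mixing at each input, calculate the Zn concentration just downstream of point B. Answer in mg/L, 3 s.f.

0.231 mg/L

7.5 µg/L = 0.0075 mg/L.
After input A: C = (6.06·0.0075 + 0.2·6.4) / 6.26 = 0.2117 mg/L.
After input B: C = (6.26·0.2117 + 0.22·0.789) / 6.48 = 0.2313 mg/L.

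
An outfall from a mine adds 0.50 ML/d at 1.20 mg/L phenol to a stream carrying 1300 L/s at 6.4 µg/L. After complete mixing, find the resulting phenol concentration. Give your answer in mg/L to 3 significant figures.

0.50 ML/d = 0.005787 m³/s.
1300 L/s = 1.3 m³/s.
6.4 µg/L = 0.0064 mg/L.
Conservation of mass across the mixing zone: C = (0.005787·1.2 + 1.3·0.0064) / (0.005787 + 1.3) = 0.01526/1.306 = 0.01169 mg/L.

0.0117 mg/L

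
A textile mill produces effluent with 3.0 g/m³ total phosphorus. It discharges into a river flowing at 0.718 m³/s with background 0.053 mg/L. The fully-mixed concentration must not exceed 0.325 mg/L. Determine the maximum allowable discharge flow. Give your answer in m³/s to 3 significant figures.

0.0730 m³/s

Mass balance at complete mixing: C_std·(Q_w + Q_r) = Q_w·C_e + Q_r·C_b.
Rearranging, Q_w = Q_r·(C_std − C_b)/(C_e − C_std) = 0.718·(0.325 − 0.053) / (3 − 0.325) = 0.07301 m³/s.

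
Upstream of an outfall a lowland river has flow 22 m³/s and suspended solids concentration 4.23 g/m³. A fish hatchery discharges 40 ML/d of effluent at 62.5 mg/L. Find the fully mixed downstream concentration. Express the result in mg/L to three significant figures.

40 ML/d = 0.463 m³/s.
By mass balance at complete mixing, C = (0.463·62.5 + 22·4.23) / (0.463 + 22) = 122/22.46 = 5.431 mg/L.

5.43 mg/L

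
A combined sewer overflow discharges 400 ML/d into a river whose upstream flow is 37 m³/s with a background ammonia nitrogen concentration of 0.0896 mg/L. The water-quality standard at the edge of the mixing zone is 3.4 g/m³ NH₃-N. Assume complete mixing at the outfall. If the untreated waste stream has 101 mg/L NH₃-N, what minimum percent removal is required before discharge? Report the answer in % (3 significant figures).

70.4 %

400 ML/d = 4.63 m³/s.
Mass balance: 3.4·41.63 = 4.63·Cₑ + 37·0.0896.
Cₑ = (141.5 − 3.315) / 4.63 = 29.86 mg/L.
Required removal = 1 − 29.86/101 = 70.44 %.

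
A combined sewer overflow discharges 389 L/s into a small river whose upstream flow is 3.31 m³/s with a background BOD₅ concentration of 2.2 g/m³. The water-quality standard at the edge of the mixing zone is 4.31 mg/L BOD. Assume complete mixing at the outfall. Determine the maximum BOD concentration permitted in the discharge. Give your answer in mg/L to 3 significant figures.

389 L/s = 0.389 m³/s.
Mass balance: 4.31·3.699 = 0.389·Cₑ + 3.31·2.2.
Cₑ = (15.94 − 7.282) / 0.389 = 22.26 mg/L.

22.3 mg/L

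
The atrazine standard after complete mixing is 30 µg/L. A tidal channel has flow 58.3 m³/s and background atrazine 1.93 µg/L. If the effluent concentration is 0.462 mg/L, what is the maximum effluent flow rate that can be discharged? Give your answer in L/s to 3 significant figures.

1.93 µg/L = 0.00193 mg/L.
30 µg/L = 0.03 mg/L.
Mass balance at complete mixing: C_std·(Q_w + Q_r) = Q_w·C_e + Q_r·C_b.
Rearranging, Q_w = Q_r·(C_std − C_b)/(C_e − C_std) = 58.3·(0.03 − 0.00193) / (0.462 − 0.03) = 3.788 m³/s.
= 3788 L/s.

3790 L/s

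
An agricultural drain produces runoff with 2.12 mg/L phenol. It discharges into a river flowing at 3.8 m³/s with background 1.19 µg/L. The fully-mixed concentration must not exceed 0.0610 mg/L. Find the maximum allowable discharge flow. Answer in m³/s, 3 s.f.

0.110 m³/s

1.19 µg/L = 0.00119 mg/L.
Mass balance at complete mixing: C_std·(Q_w + Q_r) = Q_w·C_e + Q_r·C_b.
Rearranging, Q_w = Q_r·(C_std − C_b)/(C_e − C_std) = 3.8·(0.061 − 0.00119) / (2.12 − 0.061) = 0.1104 m³/s.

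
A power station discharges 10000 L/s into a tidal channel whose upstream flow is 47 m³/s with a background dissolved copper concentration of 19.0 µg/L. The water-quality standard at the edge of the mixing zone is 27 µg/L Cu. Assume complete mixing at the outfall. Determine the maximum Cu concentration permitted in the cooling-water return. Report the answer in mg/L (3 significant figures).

0.0646 mg/L

10000 L/s = 10 m³/s.
19.0 µg/L = 0.019 mg/L.
27 µg/L = 0.027 mg/L.
Mass balance: 0.027·57 = 10·Cₑ + 47·0.019.
Cₑ = (1.539 − 0.893) / 10 = 0.0646 mg/L.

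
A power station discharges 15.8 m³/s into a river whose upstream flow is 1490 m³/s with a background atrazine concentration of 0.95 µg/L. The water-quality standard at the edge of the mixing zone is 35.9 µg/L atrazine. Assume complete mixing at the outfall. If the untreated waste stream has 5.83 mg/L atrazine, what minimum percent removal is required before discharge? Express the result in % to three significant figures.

42.9 %

0.95 µg/L = 0.00095 mg/L.
35.9 µg/L = 0.0359 mg/L.
Mass balance: 0.0359·1506 = 15.8·Cₑ + 1490·0.00095.
Cₑ = (54.06 − 1.415) / 15.8 = 3.332 mg/L.
Required removal = 1 − 3.332/5.83 = 42.85 %.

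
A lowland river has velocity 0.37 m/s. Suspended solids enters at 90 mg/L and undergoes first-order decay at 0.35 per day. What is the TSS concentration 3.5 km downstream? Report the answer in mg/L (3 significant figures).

Travel time t = 3.5 km / 0.37 m/s = 3500/0.37 = 9459 s = 0.1095 d.
First-order decay: C = 90·exp(−0.35·0.1095) = 90·0.9624 = 86.62 mg/L.

86.6 mg/L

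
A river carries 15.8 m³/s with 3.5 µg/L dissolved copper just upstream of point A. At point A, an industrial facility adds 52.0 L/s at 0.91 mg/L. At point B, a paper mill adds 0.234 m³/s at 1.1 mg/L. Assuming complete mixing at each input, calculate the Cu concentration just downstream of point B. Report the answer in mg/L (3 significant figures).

3.5 µg/L = 0.0035 mg/L.
52.0 L/s = 0.052 m³/s.
After input A: C = (15.8·0.0035 + 0.052·0.91) / 15.85 = 0.006474 mg/L.
After input B: C = (15.85·0.006474 + 0.234·1.1) / 16.09 = 0.02238 mg/L.

0.0224 mg/L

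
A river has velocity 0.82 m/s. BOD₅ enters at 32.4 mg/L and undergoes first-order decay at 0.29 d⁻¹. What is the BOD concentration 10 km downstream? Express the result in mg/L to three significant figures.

31.1 mg/L

Travel time t = 10 km / 0.82 m/s = 1e+04/0.82 = 1.22e+04 s = 0.1411 d.
First-order decay: C = 32.4·exp(−0.29·0.1411) = 32.4·0.9599 = 31.1 mg/L.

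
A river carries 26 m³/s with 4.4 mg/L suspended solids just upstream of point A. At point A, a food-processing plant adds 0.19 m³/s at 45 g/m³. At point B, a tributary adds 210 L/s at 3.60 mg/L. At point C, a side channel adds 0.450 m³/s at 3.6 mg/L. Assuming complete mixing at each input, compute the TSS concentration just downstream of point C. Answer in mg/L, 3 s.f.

4.67 mg/L

After input A: C = (26·4.4 + 0.19·45) / 26.19 = 4.695 mg/L.
210 L/s = 0.21 m³/s.
After input B: C = (26.19·4.695 + 0.21·3.6) / 26.4 = 4.686 mg/L.
After input C: C = (26.4·4.686 + 0.45·3.6) / 26.85 = 4.668 mg/L.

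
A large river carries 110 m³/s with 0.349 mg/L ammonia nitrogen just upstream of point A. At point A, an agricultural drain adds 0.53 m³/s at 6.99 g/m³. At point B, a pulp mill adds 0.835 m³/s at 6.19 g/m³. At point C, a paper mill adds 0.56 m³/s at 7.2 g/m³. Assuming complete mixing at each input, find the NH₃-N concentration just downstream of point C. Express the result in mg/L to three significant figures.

After input A: C = (110·0.349 + 0.53·6.99) / 110.5 = 0.3808 mg/L.
After input B: C = (110.5·0.3808 + 0.835·6.19) / 111.4 = 0.4244 mg/L.
After input C: C = (111.4·0.4244 + 0.56·7.2) / 111.9 = 0.4583 mg/L.

0.458 mg/L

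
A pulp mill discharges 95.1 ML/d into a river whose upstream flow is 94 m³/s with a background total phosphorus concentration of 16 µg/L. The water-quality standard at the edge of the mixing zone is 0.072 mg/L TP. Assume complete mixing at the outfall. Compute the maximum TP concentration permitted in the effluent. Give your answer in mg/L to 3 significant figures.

4.85 mg/L

95.1 ML/d = 1.101 m³/s.
16 µg/L = 0.016 mg/L.
Mass balance: 0.072·95.1 = 1.101·Cₑ + 94·0.016.
Cₑ = (6.847 − 1.504) / 1.101 = 4.854 mg/L.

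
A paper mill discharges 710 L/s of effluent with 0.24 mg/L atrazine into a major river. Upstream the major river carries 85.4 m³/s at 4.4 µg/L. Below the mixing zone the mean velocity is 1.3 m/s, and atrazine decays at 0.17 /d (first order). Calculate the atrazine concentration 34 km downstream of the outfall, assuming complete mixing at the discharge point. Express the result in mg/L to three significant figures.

0.00602 mg/L

710 L/s = 0.71 m³/s.
4.4 µg/L = 0.0044 mg/L.
After complete mixing, C₀ = (0.71·0.24 + 85.4·0.0044) / 86.11 = 0.006343 mg/L.
Travel time t = 3.4e+04 m / 1.3 m/s = 2.615e+04 s = 0.3027 d.
C = 0.006343·exp(−0.17·0.3027) = 0.006343·0.9498 = 0.006024 mg/L.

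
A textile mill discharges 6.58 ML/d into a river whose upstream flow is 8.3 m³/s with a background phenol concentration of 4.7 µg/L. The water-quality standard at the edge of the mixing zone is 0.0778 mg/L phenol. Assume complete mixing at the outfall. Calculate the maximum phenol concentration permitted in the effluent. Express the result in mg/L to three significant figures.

8.04 mg/L

6.58 ML/d = 0.07616 m³/s.
4.7 µg/L = 0.0047 mg/L.
Mass balance: 0.0778·8.376 = 0.07616·Cₑ + 8.3·0.0047.
Cₑ = (0.6517 − 0.03901) / 0.07616 = 8.045 mg/L.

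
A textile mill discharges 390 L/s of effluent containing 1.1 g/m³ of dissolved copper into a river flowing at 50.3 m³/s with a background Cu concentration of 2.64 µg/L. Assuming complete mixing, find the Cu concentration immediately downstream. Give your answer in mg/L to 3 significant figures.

390 L/s = 0.39 m³/s.
2.64 µg/L = 0.00264 mg/L.
By mass balance at complete mixing, C = (0.39·1.1 + 50.3·0.00264) / (0.39 + 50.3) = 0.5618/50.69 = 0.01108 mg/L.

0.0111 mg/L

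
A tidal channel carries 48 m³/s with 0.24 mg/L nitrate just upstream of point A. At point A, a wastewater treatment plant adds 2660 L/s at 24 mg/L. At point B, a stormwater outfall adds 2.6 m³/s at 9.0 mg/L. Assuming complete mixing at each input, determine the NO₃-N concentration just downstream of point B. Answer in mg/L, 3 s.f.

1.85 mg/L

2660 L/s = 2.66 m³/s.
After input A: C = (48·0.24 + 2.66·24) / 50.66 = 1.488 mg/L.
After input B: C = (50.66·1.488 + 2.6·9) / 53.26 = 1.854 mg/L.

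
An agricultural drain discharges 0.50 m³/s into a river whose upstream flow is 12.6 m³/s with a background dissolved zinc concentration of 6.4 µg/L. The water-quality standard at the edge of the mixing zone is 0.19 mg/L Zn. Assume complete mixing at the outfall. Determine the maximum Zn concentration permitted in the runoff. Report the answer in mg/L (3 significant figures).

4.82 mg/L

6.4 µg/L = 0.0064 mg/L.
Mass balance: 0.19·13.1 = 0.5·Cₑ + 12.6·0.0064.
Cₑ = (2.489 − 0.08064) / 0.5 = 4.817 mg/L.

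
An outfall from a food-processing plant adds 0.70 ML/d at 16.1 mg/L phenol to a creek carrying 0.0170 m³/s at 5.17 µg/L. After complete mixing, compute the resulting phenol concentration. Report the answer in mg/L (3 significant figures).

0.70 ML/d = 0.008102 m³/s.
5.17 µg/L = 0.00517 mg/L.
By mass balance at complete mixing, C = (0.008102·16.1 + 0.017·0.00517) / (0.008102 + 0.017) = 0.1305/0.0251 = 5.2 mg/L.

5.20 mg/L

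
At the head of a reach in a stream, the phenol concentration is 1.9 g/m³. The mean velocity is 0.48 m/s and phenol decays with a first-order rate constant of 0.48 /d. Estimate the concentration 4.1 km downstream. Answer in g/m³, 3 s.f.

1.81 g/m³

Travel time t = 4.1 km / 0.48 m/s = 4100/0.48 = 8542 s = 0.09886 d.
First-order decay: C = 1.9·exp(−0.48·0.09886) = 1.9·0.9537 = 1.812 g/m³.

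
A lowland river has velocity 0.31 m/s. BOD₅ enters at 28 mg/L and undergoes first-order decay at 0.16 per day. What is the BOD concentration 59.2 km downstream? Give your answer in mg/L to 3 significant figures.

Travel time t = 59.2 km / 0.31 m/s = 5.92e+04/0.31 = 1.91e+05 s = 2.21 d.
First-order decay: C = 28·exp(−0.16·2.21) = 28·0.7021 = 19.66 mg/L.

19.7 mg/L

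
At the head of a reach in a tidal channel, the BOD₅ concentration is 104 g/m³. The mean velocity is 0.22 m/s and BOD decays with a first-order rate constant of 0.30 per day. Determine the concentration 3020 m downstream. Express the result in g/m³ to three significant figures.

99.2 g/m³

Travel time t = 3020 m / 0.22 m/s = 3020/0.22 = 1.373e+04 s = 0.1589 d.
First-order decay: C = 104·exp(−0.30·0.1589) = 104·0.9535 = 99.16 g/m³.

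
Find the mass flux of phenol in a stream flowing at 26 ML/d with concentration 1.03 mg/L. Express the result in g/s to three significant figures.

0.310 g/s

26 ML/d = 0.3009 m³/s.
Mass flux = Q·C = 0.3009 m³/s × 1.03 g/m³ = 0.31 g/s.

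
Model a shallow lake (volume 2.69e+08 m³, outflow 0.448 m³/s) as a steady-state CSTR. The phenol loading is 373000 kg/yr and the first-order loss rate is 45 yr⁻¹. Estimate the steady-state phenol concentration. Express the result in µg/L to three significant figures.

Outflow Q = 0.448 m³/s × 3.156e+07 s/yr = 1.414e+07 m³/yr.
Steady-state CSTR mass balance: W = Q·C + k·V·C, so C = W/(Q + kV).
Q + kV = 1.414e+07 + 45·2.69e+08 = 1.212e+10 m³/yr.
C = 373000/1.212e+10 = 3.078e-05 kg/m³ = 0.03078 mg/L = 30.78 µg/L.

30.8 µg/L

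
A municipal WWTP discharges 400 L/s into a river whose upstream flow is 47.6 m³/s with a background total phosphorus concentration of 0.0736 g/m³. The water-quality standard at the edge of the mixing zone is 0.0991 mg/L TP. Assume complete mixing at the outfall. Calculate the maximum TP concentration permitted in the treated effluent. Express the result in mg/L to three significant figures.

3.13 mg/L

400 L/s = 0.4 m³/s.
Mass balance: 0.0991·48 = 0.4·Cₑ + 47.6·0.0736.
Cₑ = (4.757 − 3.503) / 0.4 = 3.134 mg/L.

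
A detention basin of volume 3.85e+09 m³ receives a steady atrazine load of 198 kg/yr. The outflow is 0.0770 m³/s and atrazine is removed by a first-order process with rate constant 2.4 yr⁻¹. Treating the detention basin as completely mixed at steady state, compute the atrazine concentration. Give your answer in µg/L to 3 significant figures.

0.0214 µg/L

Outflow Q = 0.0770 m³/s × 3.156e+07 s/yr = 2.43e+06 m³/yr.
Steady-state CSTR mass balance: W = Q·C + k·V·C, so C = W/(Q + kV).
Q + kV = 2.43e+06 + 2.4·3.85e+09 = 9.242e+09 m³/yr.
C = 198/9.242e+09 = 2.142e-08 kg/m³ = 2.142e-05 mg/L = 0.02142 µg/L.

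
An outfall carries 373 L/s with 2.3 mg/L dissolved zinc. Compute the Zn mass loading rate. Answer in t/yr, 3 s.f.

27.1 t/yr

373 L/s = 0.373 m³/s.
Mass flux = Q·C = 0.373 m³/s × 2.3 g/m³ = 0.8579 g/s.
= 0.8579 g/s × 31.56 = 27.07 t/yr.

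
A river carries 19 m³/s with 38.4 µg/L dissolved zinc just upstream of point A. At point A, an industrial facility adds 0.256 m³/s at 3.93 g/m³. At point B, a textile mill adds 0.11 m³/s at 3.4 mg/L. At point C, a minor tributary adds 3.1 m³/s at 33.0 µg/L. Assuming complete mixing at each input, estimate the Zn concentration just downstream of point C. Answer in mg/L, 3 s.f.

38.4 µg/L = 0.0384 mg/L.
After input A: C = (19·0.0384 + 0.256·3.93) / 19.26 = 0.09014 mg/L.
After input B: C = (19.26·0.09014 + 0.11·3.4) / 19.37 = 0.1089 mg/L.
33.0 µg/L = 0.033 mg/L.
After input C: C = (19.37·0.1089 + 3.1·0.033) / 22.47 = 0.09846 mg/L.

0.0985 mg/L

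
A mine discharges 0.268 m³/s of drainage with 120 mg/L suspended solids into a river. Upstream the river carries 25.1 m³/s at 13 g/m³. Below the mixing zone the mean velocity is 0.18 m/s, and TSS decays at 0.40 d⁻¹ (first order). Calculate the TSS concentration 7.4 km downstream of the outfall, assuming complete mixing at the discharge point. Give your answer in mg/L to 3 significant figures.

11.7 mg/L

After complete mixing, C₀ = (0.268·120 + 25.1·13) / 25.37 = 14.13 mg/L.
Travel time t = 7400 m / 0.18 m/s = 4.111e+04 s = 0.4758 d.
C = 14.13·exp(−0.40·0.4758) = 14.13·0.8267 = 11.68 mg/L.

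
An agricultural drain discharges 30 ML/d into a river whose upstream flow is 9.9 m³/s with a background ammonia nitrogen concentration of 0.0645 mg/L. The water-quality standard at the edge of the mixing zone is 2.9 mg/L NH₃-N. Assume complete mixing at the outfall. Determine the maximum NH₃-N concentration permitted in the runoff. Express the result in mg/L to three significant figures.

30 ML/d = 0.3472 m³/s.
Mass balance: 2.9·10.25 = 0.3472·Cₑ + 9.9·0.0645.
Cₑ = (29.72 − 0.6386) / 0.3472 = 83.75 mg/L.

83.7 mg/L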